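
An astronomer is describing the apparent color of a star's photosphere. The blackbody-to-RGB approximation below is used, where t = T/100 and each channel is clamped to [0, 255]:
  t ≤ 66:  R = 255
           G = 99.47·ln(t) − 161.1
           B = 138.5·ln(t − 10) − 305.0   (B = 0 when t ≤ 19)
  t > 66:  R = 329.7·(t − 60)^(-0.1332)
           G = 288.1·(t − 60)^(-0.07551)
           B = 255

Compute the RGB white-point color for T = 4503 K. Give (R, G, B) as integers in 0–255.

t = 4503/100 = 45.03; the t ≤ 66 branch applies.
R = 255 by definition for t ≤ 66.
G = 99.47·ln 45.03 − 161.1 = 99.47·3.8073 − 161.1 = 217.615.
B = 138.5·ln(45.03 − 10) − 305.0 = 138.5·ln 35.03 − 305.0 = 138.5·3.5562 − 305.0 = 187.534.
Rounded: (255, 218, 188).

(255, 218, 188)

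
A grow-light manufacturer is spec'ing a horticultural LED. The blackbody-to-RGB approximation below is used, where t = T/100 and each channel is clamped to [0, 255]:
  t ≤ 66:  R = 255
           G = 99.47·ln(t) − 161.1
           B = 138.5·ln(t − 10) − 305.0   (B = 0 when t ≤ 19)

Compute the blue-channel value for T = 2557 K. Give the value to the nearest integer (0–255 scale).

t = 2557/100 = 25.57; the t ≤ 66 branch applies.
B = 138.5·ln(25.57 − 10) − 305.0 = 138.5·ln 15.57 − 305.0 = 138.5·2.7453 − 305.0 = 75.230.
Rounded: 75.

75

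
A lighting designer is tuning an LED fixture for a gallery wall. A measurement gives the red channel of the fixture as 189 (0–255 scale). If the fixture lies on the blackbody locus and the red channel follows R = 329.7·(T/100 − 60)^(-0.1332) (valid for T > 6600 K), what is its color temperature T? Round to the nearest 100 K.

12500 K

(t − 60)^(-0.1332) = 189/329.7 = 0.57325.
t − 60 = 0.57325^(1/-0.1332) = 0.57325^(-7.508) = 65.199, so t = 125.199.
T = 100·t = 12520 K → 12500 K to the nearest 100 K.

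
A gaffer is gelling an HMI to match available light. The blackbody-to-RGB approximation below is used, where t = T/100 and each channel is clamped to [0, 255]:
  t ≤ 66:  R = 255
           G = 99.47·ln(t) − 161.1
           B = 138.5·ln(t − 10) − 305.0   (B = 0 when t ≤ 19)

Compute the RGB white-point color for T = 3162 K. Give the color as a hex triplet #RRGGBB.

#FFB679

t = 3162/100 = 31.62; the t ≤ 66 branch applies.
R = 255 by definition for t ≤ 66.
G = 99.47·ln 31.62 − 161.1 = 99.47·3.4538 − 161.1 = 182.448.
B = 138.5·ln(31.62 − 10) − 305.0 = 138.5·ln 21.62 − 305.0 = 138.5·3.0736 − 305.0 = 120.696.
Rounded: (255, 182, 121).
In hex: #FFB679.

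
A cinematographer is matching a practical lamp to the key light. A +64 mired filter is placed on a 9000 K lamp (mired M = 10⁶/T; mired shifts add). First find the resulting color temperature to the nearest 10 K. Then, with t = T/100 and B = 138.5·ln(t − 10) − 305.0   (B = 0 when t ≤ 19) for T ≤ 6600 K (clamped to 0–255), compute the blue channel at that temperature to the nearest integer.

M_in = 10⁶/9000 = 111.11; M_out = 111.11 + (+64) = 175.11.
T_out = 10⁶/175.11 = 5710.7 K → 5710 K; t = 57.1.
B = 138.5·ln(57.1 − 10) − 305.0 = 138.5·ln 47.1 − 305.0 = 138.5·3.8523 − 305.0 = 228.540.
Rounded: 229.

229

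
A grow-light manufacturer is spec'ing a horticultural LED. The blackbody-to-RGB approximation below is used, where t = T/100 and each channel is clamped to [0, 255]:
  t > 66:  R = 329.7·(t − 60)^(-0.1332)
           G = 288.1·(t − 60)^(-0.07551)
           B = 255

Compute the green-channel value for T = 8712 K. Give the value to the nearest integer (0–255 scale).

t = 8712/100 = 87.12; the t > 66 branch applies.
G = 288.1·(87.12 − 60)^(-0.07551) = 288.1·27.12^(-0.07551) = 288.1·0.77942 = 224.551.
Rounded: 225.

225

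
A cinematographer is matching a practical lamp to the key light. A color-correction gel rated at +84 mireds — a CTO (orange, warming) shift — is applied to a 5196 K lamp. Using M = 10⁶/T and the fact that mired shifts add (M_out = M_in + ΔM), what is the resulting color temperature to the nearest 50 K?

M_in = 10⁶/5196 = 192.46 mireds.
M_out = 192.46 + (+84) = 276.46 mireds.
T_out = 10⁶/276.46 = 3617.2 K → 3600 K.

3600 K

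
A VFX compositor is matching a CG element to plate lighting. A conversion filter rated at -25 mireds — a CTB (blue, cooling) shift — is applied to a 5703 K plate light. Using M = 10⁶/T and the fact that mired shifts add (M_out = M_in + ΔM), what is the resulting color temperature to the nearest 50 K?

M_in = 10⁶/5703 = 175.35 mireds.
M_out = 175.35 + (-25) = 150.35 mireds.
T_out = 10⁶/150.35 = 6651.3 K → 6650 K.

6650 K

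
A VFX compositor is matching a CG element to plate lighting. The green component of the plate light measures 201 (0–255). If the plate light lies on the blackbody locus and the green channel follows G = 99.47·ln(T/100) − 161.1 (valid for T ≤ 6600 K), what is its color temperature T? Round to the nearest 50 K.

3800 K

ln t = (201 + 161.1) / 99.47 = 3.6403.
t = e^3.6403 = 38.103.
T = 100·t = 3810 K → 3800 K to the nearest 50 K.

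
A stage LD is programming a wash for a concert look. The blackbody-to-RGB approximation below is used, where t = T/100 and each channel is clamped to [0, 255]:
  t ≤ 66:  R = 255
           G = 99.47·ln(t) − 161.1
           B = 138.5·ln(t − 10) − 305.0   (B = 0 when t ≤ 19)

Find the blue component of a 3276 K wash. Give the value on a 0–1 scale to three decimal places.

t = 3276/100 = 32.76; the t ≤ 66 branch applies.
B = 138.5·ln(32.76 − 10) − 305.0 = 138.5·ln 22.76 − 305.0 = 138.5·3.1250 − 305.0 = 127.813.
On a 0–1 scale: 127.813/255 = 0.5012 → 0.501.

0.501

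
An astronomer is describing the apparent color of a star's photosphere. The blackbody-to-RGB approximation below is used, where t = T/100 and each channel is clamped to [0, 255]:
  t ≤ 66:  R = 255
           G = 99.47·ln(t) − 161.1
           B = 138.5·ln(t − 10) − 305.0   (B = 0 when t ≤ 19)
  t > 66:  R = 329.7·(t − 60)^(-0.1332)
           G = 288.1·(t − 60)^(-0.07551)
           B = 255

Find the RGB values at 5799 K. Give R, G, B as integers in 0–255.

R=255, G=243, B=231

t = 5799/100 = 57.99; the t ≤ 66 branch applies.
R = 255 by definition for t ≤ 66.
G = 99.47·ln 57.99 − 161.1 = 99.47·4.0603 − 161.1 = 242.775.
B = 138.5·ln(57.99 − 10) − 305.0 = 138.5·ln 47.99 − 305.0 = 138.5·3.8710 − 305.0 = 231.132.
Rounded: (255, 243, 231).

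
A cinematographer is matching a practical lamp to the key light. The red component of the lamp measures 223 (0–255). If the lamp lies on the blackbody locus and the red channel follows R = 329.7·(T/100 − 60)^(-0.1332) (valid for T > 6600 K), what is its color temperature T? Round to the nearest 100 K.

(t − 60)^(-0.1332) = 223/329.7 = 0.67637.
t − 60 = 0.67637^(1/-0.1332) = 0.67637^(-7.508) = 18.831, so t = 78.831.
T = 100·t = 7883 K → 7900 K to the nearest 100 K.

7900 K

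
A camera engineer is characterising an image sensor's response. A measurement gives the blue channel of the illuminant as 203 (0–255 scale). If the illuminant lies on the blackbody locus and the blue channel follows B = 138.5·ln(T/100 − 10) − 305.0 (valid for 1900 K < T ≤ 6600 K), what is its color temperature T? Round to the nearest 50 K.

4900 K

ln(t − 10) = (203 + 305.0) / 138.5 = 3.6679.
t − 10 = e^3.6679 = 39.168, so t = 49.168.
T = 100·t = 4917 K → 4900 K to the nearest 50 K.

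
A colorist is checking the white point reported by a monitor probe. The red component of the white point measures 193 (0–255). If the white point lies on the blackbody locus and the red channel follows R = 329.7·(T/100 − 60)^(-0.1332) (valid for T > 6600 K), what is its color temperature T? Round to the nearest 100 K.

11600 K

(t − 60)^(-0.1332) = 193/329.7 = 0.58538.
t − 60 = 0.58538^(1/-0.1332) = 0.58538^(-7.508) = 55.713, so t = 115.713.
T = 100·t = 11571 K → 11600 K to the nearest 100 K.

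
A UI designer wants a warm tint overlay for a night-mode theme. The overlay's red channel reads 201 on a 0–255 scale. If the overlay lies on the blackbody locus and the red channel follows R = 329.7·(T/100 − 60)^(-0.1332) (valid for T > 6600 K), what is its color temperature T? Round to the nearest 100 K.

10100 K

(t − 60)^(-0.1332) = 201/329.7 = 0.60965.
t − 60 = 0.60965^(1/-0.1332) = 0.60965^(-7.508) = 41.071, so t = 101.071.
T = 100·t = 10107 K → 10100 K to the nearest 100 K.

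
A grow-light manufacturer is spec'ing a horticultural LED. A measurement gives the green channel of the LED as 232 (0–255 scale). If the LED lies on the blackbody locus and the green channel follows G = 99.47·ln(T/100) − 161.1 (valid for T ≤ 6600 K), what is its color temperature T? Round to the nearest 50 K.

5200 K

ln t = (232 + 161.1) / 99.47 = 3.9519.
t = e^3.9519 = 52.036.
T = 100·t = 5204 K → 5200 K to the nearest 50 K.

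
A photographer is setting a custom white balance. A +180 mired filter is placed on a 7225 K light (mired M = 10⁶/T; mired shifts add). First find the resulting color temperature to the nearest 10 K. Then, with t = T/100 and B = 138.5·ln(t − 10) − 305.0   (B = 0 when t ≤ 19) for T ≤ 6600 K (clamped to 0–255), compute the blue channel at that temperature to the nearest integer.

119

M_in = 10⁶/7225 = 138.41; M_out = 138.41 + (+180) = 318.41.
T_out = 10⁶/318.41 = 3140.6 K → 3140 K; t = 31.4.
B = 138.5·ln(31.4 − 10) − 305.0 = 138.5·ln 21.4 − 305.0 = 138.5·3.0634 − 305.0 = 119.280.
Rounded: 119.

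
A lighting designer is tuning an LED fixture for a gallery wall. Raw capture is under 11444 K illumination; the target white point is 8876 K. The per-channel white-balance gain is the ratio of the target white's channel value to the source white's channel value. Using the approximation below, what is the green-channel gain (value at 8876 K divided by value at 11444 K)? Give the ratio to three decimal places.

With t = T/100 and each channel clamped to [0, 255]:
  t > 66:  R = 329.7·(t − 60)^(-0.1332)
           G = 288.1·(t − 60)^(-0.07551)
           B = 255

At 11444 K (t = 114.44):
  G = 288.1·(114.44 − 60)^(-0.07551) = 288.1·54.44^(-0.07551) = 288.1·0.73947 = 213.041.
At 8876 K (t = 88.76):
  G = 288.1·(88.76 − 60)^(-0.07551) = 288.1·28.76^(-0.07551) = 288.1·0.77597 = 223.558.
Gain = 223.558 / 213.041 = 1.0494 → 1.049.

1.049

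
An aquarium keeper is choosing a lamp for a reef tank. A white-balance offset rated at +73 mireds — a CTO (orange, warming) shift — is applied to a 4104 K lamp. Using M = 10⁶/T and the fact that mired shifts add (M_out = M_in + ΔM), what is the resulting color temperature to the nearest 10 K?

M_in = 10⁶/4104 = 243.66 mireds.
M_out = 243.66 + (+73) = 316.66 mireds.
T_out = 10⁶/316.66 = 3157.9 K → 3160 K.

3160 K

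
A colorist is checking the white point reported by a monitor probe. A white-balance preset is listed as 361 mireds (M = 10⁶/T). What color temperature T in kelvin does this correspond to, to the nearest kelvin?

2770 K

T = 10⁶ / 361 = 2770.08 K → 2770 K.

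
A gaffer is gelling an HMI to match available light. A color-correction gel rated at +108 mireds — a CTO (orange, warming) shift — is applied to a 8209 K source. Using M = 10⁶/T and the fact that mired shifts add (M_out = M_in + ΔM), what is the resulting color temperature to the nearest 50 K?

4350 K

M_in = 10⁶/8209 = 121.82 mireds.
M_out = 121.82 + (+108) = 229.82 mireds.
T_out = 10⁶/229.82 = 4351.3 K → 4350 K.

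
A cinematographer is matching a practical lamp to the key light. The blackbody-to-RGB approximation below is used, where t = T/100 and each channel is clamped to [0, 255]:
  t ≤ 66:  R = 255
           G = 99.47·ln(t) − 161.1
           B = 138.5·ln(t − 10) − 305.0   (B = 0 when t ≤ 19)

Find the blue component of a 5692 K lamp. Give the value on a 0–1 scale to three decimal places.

t = 5692/100 = 56.92; the t ≤ 66 branch applies.
B = 138.5·ln(56.92 − 10) − 305.0 = 138.5·ln 46.92 − 305.0 = 138.5·3.8484 − 305.0 = 228.009.
On a 0–1 scale: 228.009/255 = 0.8942 → 0.894.

0.894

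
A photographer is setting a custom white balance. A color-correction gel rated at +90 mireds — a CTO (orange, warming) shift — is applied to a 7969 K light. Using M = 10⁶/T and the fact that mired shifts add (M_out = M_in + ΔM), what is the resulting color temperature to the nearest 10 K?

4640 K

M_in = 10⁶/7969 = 125.49 mireds.
M_out = 125.49 + (+90) = 215.49 mireds.
T_out = 10⁶/215.49 = 4640.7 K → 4640 K.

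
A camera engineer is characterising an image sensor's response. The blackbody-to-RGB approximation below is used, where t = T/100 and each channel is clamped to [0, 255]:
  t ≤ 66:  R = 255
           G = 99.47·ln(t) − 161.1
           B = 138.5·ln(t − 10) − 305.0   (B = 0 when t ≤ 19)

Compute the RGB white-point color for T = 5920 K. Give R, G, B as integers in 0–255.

R=255, G=245, B=235

t = 5920/100 = 59.2; the t ≤ 66 branch applies.
R = 255 by definition for t ≤ 66.
G = 99.47·ln 59.2 − 161.1 = 99.47·4.0809 − 161.1 = 244.829.
B = 138.5·ln(59.2 − 10) − 305.0 = 138.5·ln 49.2 − 305.0 = 138.5·3.8959 − 305.0 = 234.581.
Rounded: (255, 245, 235).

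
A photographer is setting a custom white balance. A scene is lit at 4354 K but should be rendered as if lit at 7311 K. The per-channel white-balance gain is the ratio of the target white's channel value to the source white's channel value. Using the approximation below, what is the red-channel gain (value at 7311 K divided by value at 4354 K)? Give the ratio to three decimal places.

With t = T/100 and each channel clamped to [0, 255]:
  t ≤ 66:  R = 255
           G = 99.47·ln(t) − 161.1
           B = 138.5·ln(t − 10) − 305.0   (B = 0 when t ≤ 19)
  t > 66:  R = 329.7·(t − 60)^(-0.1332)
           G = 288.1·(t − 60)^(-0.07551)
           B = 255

0.918

At 4354 K (t = 43.54):
  R = 255 by definition for t ≤ 66.
At 7311 K (t = 73.11):
  R = 329.7·(73.11 − 60)^(-0.1332) = 329.7·13.11^(-0.1332) = 329.7·0.70980 = 234.021.
Gain = 234.021 / 255.000 = 0.9177 → 0.918.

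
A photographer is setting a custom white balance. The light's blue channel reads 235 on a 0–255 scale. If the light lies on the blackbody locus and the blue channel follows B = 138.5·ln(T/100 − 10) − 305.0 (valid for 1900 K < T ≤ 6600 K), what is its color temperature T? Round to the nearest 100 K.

5900 K

ln(t − 10) = (235 + 305.0) / 138.5 = 3.8989.
t − 10 = e^3.8989 = 49.349, so t = 59.349.
T = 100·t = 5935 K → 5900 K to the nearest 100 K.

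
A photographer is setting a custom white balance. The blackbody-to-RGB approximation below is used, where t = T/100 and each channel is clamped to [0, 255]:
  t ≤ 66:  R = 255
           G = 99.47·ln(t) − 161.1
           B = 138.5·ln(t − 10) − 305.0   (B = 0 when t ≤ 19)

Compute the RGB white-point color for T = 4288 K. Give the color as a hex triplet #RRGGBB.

#FFD5B3

t = 4288/100 = 42.88; the t ≤ 66 branch applies.
R = 255 by definition for t ≤ 66.
G = 99.47·ln 42.88 − 161.1 = 99.47·3.7584 − 161.1 = 212.749.
B = 138.5·ln(42.88 − 10) − 305.0 = 138.5·ln 32.88 − 305.0 = 138.5·3.4929 − 305.0 = 178.762.
Rounded: (255, 213, 179).
In hex: #FFD5B3.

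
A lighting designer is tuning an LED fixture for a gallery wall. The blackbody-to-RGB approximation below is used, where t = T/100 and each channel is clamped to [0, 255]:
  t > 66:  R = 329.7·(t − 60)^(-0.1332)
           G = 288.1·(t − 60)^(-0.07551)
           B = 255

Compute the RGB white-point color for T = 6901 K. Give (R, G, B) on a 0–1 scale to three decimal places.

(0.965, 0.957, 1.000)

t = 6901/100 = 69.01; the t > 66 branch applies.
R = 329.7·(69.01 − 60)^(-0.1332) = 329.7·9.01^(-0.1332) = 329.7·0.74616 = 246.008.
G = 288.1·(69.01 − 60)^(-0.07551) = 288.1·9.01^(-0.07551) = 288.1·0.84705 = 244.035.
B = 255 by definition for t > 66.
Dividing each by 255: (0.9647, 0.9570, 1.0000) → (0.965, 0.957, 1.000).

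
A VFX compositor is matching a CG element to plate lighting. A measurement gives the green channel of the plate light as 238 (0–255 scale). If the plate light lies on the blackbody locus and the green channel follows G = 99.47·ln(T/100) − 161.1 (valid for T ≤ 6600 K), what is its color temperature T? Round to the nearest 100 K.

5500 K

ln t = (238 + 161.1) / 99.47 = 4.0123.
t = e^4.0123 = 55.272.
T = 100·t = 5527 K → 5500 K to the nearest 100 K.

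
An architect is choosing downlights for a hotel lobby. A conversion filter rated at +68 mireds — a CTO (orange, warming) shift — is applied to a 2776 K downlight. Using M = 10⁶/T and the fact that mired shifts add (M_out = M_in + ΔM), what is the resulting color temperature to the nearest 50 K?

2350 K

M_in = 10⁶/2776 = 360.23 mireds.
M_out = 360.23 + (+68) = 428.23 mireds.
T_out = 10⁶/428.23 = 2335.2 K → 2350 K.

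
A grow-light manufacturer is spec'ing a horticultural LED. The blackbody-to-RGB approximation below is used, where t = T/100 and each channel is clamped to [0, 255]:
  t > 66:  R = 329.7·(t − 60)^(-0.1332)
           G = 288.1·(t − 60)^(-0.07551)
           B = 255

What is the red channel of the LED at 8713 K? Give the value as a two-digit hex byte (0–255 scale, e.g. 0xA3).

t = 8713/100 = 87.13; the t > 66 branch applies.
R = 329.7·(87.13 − 60)^(-0.1332) = 329.7·27.13^(-0.1332) = 329.7·0.64426 = 212.414.
Rounded: 212; in hex, 0xD4.

0xD4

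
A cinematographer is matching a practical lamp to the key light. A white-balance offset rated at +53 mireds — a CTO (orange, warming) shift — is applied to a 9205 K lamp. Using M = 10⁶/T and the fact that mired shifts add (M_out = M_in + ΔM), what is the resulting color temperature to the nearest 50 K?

6200 K

M_in = 10⁶/9205 = 108.64 mireds.
M_out = 108.64 + (+53) = 161.64 mireds.
T_out = 10⁶/161.64 = 6186.7 K → 6200 K.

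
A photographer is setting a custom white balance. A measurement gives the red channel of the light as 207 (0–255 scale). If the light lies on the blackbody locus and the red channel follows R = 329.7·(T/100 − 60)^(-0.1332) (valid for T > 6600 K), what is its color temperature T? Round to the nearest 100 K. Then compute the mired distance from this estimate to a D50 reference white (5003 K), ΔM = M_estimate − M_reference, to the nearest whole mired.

-92 mireds

(t − 60)^(-0.1332) = 207/329.7 = 0.62784.
t − 60 = 0.62784^(1/-0.1332) = 0.62784^(-7.508) = 32.933, so t = 92.933.
T = 100·t = 9293 K → 9300 K to the nearest 100 K.
M_estimate = 10⁶/9300 = 107.53; M_reference = 10⁶/5003 = 199.88.
ΔM = 107.53 − 199.88 = -92.35 → -92 mireds.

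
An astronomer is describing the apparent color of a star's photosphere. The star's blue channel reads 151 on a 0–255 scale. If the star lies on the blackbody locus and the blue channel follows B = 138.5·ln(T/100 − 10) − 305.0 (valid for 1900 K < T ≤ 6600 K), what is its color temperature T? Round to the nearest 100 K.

ln(t − 10) = (151 + 305.0) / 138.5 = 3.2924.
t − 10 = e^3.2924 = 26.908, so t = 36.908.
T = 100·t = 3691 K → 3700 K to the nearest 100 K.

3700 K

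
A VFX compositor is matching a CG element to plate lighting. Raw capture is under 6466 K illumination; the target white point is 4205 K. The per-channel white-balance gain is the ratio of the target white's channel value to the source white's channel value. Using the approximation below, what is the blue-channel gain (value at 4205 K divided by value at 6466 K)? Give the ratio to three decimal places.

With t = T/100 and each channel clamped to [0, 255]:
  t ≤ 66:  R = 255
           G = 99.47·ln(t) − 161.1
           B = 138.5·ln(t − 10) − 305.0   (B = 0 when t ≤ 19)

At 6466 K (t = 64.66):
  B = 138.5·ln(64.66 − 10) − 305.0 = 138.5·ln 54.66 − 305.0 = 138.5·4.0011 − 305.0 = 249.157.
At 4205 K (t = 42.05):
  B = 138.5·ln(42.05 − 10) − 305.0 = 138.5·ln 32.05 − 305.0 = 138.5·3.4673 − 305.0 = 175.221.
Gain = 175.221 / 249.157 = 0.7033 → 0.703.

0.703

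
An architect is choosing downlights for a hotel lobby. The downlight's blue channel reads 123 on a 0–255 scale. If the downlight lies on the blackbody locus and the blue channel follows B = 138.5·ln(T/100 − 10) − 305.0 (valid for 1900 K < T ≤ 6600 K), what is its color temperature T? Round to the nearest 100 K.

ln(t − 10) = (123 + 305.0) / 138.5 = 3.0903.
t − 10 = e^3.0903 = 21.983, so t = 31.983.
T = 100·t = 3198 K → 3200 K to the nearest 100 K.

3200 K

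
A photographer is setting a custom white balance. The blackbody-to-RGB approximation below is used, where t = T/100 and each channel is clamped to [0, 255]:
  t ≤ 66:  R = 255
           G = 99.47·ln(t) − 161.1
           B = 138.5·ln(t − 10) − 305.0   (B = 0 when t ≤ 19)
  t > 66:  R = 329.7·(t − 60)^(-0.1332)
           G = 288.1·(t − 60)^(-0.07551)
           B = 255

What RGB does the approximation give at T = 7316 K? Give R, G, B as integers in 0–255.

t = 7316/100 = 73.16; the t > 66 branch applies.
R = 329.7·(73.16 − 60)^(-0.1332) = 329.7·13.16^(-0.1332) = 329.7·0.70944 = 233.902.
G = 288.1·(73.16 − 60)^(-0.07551) = 288.1·13.16^(-0.07551) = 288.1·0.82316 = 237.153.
B = 255 by definition for t > 66.
Rounded: (234, 237, 255).

R=234, G=237, B=255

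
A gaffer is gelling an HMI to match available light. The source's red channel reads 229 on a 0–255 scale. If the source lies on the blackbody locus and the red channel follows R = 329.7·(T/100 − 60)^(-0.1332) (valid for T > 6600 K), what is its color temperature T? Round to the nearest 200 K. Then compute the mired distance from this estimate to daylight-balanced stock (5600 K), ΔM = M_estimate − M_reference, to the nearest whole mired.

-47 mireds

(t − 60)^(-0.1332) = 229/329.7 = 0.69457.
t − 60 = 0.69457^(1/-0.1332) = 0.69457^(-7.508) = 15.428, so t = 75.428.
T = 100·t = 7543 K → 7600 K to the nearest 200 K.
M_estimate = 10⁶/7600 = 131.58; M_reference = 10⁶/5600 = 178.57.
ΔM = 131.58 − 178.57 = -46.99 → -47 mireds.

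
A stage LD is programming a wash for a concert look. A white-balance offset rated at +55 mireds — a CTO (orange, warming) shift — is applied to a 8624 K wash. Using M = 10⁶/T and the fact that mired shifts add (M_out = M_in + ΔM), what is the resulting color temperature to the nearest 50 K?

5850 K

M_in = 10⁶/8624 = 115.96 mireds.
M_out = 115.96 + (+55) = 170.96 mireds.
T_out = 10⁶/170.96 = 5849.5 K → 5850 K.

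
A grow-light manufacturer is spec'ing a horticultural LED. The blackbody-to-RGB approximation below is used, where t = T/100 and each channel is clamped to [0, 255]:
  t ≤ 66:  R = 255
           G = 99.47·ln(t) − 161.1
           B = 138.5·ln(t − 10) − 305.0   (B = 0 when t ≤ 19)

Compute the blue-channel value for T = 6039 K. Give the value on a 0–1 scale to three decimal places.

t = 6039/100 = 60.39; the t ≤ 66 branch applies.
B = 138.5·ln(60.39 − 10) − 305.0 = 138.5·ln 50.39 − 305.0 = 138.5·3.9198 − 305.0 = 237.891.
On a 0–1 scale: 237.891/255 = 0.9329 → 0.933.

0.933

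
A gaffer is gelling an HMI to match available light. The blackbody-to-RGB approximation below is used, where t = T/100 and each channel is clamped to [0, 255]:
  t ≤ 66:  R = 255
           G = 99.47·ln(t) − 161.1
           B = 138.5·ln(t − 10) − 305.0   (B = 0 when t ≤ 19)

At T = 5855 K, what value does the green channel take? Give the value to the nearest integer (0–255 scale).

t = 5855/100 = 58.55; the t ≤ 66 branch applies.
G = 99.47·ln 58.55 − 161.1 = 99.47·4.0699 − 161.1 = 243.731.
Rounded: 244.

244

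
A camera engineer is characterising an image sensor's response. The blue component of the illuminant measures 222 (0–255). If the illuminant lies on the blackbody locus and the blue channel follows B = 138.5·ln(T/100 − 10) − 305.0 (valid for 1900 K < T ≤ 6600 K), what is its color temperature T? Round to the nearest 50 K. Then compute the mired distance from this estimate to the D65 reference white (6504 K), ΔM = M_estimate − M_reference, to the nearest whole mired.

ln(t − 10) = (222 + 305.0) / 138.5 = 3.8051.
t − 10 = e^3.8051 = 44.928, so t = 54.928.
T = 100·t = 5493 K → 5500 K to the nearest 50 K.
M_estimate = 10⁶/5500 = 181.82; M_reference = 10⁶/6504 = 153.75.
ΔM = 181.82 − 153.75 = 28.07 → +28 mireds.

+28 mireds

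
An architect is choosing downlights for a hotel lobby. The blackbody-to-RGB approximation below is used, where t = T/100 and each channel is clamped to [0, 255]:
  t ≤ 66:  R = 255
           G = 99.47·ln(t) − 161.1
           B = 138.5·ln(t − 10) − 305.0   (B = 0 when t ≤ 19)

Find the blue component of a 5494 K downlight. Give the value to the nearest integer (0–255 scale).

t = 5494/100 = 54.94; the t ≤ 66 branch applies.
B = 138.5·ln(54.94 − 10) − 305.0 = 138.5·ln 44.94 − 305.0 = 138.5·3.8053 − 305.0 = 222.038.
Rounded: 222.

222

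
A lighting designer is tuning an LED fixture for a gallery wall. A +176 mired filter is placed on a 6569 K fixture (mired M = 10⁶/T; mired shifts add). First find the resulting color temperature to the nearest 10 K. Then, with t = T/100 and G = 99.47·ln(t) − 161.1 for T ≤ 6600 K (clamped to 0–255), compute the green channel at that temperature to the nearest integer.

M_in = 10⁶/6569 = 152.23; M_out = 152.23 + (+176) = 328.23.
T_out = 10⁶/328.23 = 3046.6 K → 3050 K; t = 30.5.
G = 99.47·ln 30.5 − 161.1 = 99.47·3.4177 − 161.1 = 178.861.
Rounded: 179.

179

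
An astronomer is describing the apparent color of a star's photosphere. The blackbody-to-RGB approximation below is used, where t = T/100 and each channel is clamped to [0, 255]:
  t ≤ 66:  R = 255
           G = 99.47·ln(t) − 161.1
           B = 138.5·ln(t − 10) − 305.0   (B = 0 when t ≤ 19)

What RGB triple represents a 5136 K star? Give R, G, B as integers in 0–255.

t = 5136/100 = 51.36; the t ≤ 66 branch applies.
R = 255 by definition for t ≤ 66.
G = 99.47·ln 51.36 − 161.1 = 99.47·3.9389 − 161.1 = 230.698.
B = 138.5·ln(51.36 − 10) − 305.0 = 138.5·ln 41.36 − 305.0 = 138.5·3.7223 − 305.0 = 210.541.
Rounded: (255, 231, 211).

R=255, G=231, B=211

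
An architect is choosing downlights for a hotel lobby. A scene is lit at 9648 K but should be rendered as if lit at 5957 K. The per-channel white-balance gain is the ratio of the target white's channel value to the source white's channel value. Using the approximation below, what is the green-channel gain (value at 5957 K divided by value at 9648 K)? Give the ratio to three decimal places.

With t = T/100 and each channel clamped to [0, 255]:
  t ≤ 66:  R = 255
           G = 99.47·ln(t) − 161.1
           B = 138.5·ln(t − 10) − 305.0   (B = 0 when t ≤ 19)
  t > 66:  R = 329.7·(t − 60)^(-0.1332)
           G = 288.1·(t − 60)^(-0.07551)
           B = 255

1.118

At 9648 K (t = 96.48):
  G = 288.1·(96.48 − 60)^(-0.07551) = 288.1·36.48^(-0.07551) = 288.1·0.76217 = 219.580.
At 5957 K (t = 59.57):
  G = 99.47·ln 59.57 − 161.1 = 99.47·4.0872 − 161.1 = 245.449.
Gain = 245.449 / 219.580 = 1.1178 → 1.118.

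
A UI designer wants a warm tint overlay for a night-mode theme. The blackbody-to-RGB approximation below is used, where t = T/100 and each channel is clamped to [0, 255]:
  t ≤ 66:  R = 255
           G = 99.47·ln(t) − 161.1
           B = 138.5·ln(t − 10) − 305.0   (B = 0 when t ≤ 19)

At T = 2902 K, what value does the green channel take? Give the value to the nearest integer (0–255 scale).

174

t = 2902/100 = 29.02; the t ≤ 66 branch applies.
G = 99.47·ln 29.02 − 161.1 = 99.47·3.3680 − 161.1 = 173.913.
Rounded: 174.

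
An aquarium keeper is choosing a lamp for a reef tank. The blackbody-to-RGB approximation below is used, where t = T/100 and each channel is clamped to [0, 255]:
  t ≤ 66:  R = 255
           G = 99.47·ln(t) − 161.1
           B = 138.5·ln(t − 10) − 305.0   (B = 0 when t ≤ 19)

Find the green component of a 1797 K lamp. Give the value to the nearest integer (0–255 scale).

t = 1797/100 = 17.97; the t ≤ 66 branch applies.
G = 99.47·ln 17.97 − 161.1 = 99.47·2.8887 − 161.1 = 126.239.
Rounded: 126.

126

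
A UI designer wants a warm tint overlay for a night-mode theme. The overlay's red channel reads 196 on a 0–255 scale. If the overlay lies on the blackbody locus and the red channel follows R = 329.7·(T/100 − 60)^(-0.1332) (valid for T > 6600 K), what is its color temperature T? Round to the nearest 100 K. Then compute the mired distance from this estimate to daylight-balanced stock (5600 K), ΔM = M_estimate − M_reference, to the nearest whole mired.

-88 mireds

(t − 60)^(-0.1332) = 196/329.7 = 0.59448.
t − 60 = 0.59448^(1/-0.1332) = 0.59448^(-7.508) = 49.621, so t = 109.621.
T = 100·t = 10962 K → 11000 K to the nearest 100 K.
M_estimate = 10⁶/11000 = 90.91; M_reference = 10⁶/5600 = 178.57.
ΔM = 90.91 − 178.57 = -87.66 → -88 mireds.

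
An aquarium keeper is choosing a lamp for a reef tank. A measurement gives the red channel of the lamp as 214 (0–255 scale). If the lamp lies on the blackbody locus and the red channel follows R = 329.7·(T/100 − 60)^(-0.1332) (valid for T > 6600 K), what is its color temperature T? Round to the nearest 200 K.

8600 K

(t − 60)^(-0.1332) = 214/329.7 = 0.64907.
t − 60 = 0.64907^(1/-0.1332) = 0.64907^(-7.508) = 25.657, so t = 85.657.
T = 100·t = 8566 K → 8600 K to the nearest 200 K.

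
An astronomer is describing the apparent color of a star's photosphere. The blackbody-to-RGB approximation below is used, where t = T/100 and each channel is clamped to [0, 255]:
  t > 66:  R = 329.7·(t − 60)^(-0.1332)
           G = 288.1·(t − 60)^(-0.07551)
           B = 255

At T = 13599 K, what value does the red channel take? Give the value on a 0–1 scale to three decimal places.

t = 13599/100 = 135.99; the t > 66 branch applies.
R = 329.7·(135.99 − 60)^(-0.1332) = 329.7·75.99^(-0.1332) = 329.7·0.56167 = 185.183.
On a 0–1 scale: 185.183/255 = 0.7262 → 0.726.

0.726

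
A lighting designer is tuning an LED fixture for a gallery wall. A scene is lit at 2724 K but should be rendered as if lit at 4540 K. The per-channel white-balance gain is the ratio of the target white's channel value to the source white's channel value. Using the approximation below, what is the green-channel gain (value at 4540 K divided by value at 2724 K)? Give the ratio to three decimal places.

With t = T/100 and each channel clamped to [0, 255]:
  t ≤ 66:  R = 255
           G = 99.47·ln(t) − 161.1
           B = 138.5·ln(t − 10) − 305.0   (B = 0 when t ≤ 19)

At 2724 K (t = 27.24):
  G = 99.47·ln 27.24 − 161.1 = 99.47·3.3047 − 161.1 = 167.617.
At 4540 K (t = 45.4):
  G = 99.47·ln 45.4 − 161.1 = 99.47·3.8155 − 161.1 = 218.429.
Gain = 218.429 / 167.617 = 1.3031 → 1.303.

1.303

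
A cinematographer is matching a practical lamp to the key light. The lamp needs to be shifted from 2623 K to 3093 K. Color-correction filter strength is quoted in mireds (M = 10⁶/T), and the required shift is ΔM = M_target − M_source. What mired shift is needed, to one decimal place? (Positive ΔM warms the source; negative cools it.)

-57.9 mireds

M_source = 10⁶/2623 = 381.243; M_target = 10⁶/3093 = 323.311.
ΔM = 323.311 − 381.243 = -57.932 → -57.9 mireds, a cooling shift.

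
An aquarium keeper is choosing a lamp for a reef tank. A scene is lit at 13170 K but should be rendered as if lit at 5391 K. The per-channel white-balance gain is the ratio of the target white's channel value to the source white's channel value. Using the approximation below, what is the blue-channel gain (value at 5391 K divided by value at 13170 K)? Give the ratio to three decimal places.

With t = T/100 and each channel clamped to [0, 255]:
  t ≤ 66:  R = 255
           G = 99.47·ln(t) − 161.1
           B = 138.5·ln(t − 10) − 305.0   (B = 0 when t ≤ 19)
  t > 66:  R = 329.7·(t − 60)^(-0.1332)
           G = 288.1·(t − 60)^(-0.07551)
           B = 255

At 13170 K (t = 131.7):
  B = 255 by definition for t > 66.
At 5391 K (t = 53.91):
  B = 138.5·ln(53.91 − 10) − 305.0 = 138.5·ln 43.91 − 305.0 = 138.5·3.7821 − 305.0 = 218.827.
Gain = 218.827 / 255.000 = 0.8581 → 0.858.

0.858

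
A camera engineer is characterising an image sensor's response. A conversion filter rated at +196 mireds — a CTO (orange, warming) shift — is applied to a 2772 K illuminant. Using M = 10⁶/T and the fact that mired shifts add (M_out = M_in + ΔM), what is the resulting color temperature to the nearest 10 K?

M_in = 10⁶/2772 = 360.75 mireds.
M_out = 360.75 + (+196) = 556.75 mireds.
T_out = 10⁶/556.75 = 1796.1 K → 1800 K.

1800 K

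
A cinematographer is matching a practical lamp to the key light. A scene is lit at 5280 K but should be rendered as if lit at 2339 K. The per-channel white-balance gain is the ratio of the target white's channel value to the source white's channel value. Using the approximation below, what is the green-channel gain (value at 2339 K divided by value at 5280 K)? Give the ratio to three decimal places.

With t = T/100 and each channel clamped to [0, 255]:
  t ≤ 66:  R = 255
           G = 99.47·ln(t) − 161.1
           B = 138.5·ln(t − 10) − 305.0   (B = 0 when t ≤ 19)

0.653

At 5280 K (t = 52.8):
  G = 99.47·ln 52.8 − 161.1 = 99.47·3.9665 − 161.1 = 233.449.
At 2339 K (t = 23.39):
  G = 99.47·ln 23.39 − 161.1 = 99.47·3.1523 − 161.1 = 152.460.
Gain = 152.460 / 233.449 = 0.6531 → 0.653.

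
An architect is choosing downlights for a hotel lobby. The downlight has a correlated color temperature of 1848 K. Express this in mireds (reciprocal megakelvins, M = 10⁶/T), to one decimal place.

541.1 mireds

M = 10⁶ / 1848 = 541.126 → 541.1 mireds.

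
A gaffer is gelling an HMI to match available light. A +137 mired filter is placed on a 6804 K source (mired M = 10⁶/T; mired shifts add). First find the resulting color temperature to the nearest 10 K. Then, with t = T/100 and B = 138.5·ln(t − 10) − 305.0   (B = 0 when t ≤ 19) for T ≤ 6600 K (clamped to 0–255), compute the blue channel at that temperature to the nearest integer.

142

M_in = 10⁶/6804 = 146.97; M_out = 146.97 + (+137) = 283.97.
T_out = 10⁶/283.97 = 3521.5 K → 3520 K; t = 35.2.
B = 138.5·ln(35.2 − 10) − 305.0 = 138.5·ln 25.2 − 305.0 = 138.5·3.2268 − 305.0 = 141.918.
Rounded: 142.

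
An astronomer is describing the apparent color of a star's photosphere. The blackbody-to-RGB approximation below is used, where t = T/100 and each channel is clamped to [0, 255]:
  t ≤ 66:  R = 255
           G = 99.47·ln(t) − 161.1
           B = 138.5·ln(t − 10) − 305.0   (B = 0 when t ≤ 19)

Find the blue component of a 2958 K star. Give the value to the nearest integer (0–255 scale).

107

t = 2958/100 = 29.58; the t ≤ 66 branch applies.
B = 138.5·ln(29.58 − 10) − 305.0 = 138.5·ln 19.58 − 305.0 = 138.5·2.9745 − 305.0 = 106.969.
Rounded: 107.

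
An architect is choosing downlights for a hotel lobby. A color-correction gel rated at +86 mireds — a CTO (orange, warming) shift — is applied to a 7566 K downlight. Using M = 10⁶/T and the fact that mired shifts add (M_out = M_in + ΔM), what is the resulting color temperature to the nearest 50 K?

M_in = 10⁶/7566 = 132.17 mireds.
M_out = 132.17 + (+86) = 218.17 mireds.
T_out = 10⁶/218.17 = 4583.6 K → 4600 K.

4600 K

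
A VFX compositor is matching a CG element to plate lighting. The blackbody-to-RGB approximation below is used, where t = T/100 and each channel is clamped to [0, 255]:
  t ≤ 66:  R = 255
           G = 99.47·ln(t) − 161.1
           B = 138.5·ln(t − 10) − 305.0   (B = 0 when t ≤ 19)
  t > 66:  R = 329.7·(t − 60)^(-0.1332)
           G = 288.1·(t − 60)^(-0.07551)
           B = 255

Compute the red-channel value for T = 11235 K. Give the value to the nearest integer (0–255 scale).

195

t = 11235/100 = 112.35; the t > 66 branch applies.
R = 329.7·(112.35 − 60)^(-0.1332) = 329.7·52.35^(-0.1332) = 329.7·0.59026 = 194.607.
Rounded: 195.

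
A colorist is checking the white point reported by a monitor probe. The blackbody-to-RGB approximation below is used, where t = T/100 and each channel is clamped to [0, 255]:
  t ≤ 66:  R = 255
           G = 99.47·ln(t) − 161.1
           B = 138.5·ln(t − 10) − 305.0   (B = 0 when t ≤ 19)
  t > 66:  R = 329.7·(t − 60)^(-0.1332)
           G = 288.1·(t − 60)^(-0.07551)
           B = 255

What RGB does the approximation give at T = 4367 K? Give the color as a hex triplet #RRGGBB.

#FFD7B6

t = 4367/100 = 43.67; the t ≤ 66 branch applies.
R = 255 by definition for t ≤ 66.
G = 99.47·ln 43.67 − 161.1 = 99.47·3.7767 − 161.1 = 214.565.
B = 138.5·ln(43.67 − 10) − 305.0 = 138.5·ln 33.67 − 305.0 = 138.5·3.5166 − 305.0 = 182.050.
Rounded: (255, 215, 182).
In hex: #FFD7B6.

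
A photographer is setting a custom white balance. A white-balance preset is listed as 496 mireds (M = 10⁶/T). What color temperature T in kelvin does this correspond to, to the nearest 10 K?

T = 10⁶ / 496 = 2016.13 K → 2020 K.

2020 K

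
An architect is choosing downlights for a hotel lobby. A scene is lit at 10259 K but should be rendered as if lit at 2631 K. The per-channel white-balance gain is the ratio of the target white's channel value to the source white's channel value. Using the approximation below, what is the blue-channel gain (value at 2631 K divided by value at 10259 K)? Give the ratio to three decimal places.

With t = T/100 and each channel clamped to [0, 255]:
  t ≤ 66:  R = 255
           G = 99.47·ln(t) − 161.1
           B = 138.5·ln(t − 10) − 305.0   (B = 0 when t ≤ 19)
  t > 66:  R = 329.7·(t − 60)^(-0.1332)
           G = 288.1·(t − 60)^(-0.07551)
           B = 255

At 10259 K (t = 102.59):
  B = 255 by definition for t > 66.
At 2631 K (t = 26.31):
  B = 138.5·ln(26.31 − 10) − 305.0 = 138.5·ln 16.31 − 305.0 = 138.5·2.7918 − 305.0 = 81.661.
Gain = 81.661 / 255.000 = 0.3202 → 0.320.

0.320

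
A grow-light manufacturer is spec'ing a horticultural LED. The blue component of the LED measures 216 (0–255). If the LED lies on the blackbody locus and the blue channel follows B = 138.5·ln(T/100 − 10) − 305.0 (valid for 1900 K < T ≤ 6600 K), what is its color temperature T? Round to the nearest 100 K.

ln(t − 10) = (216 + 305.0) / 138.5 = 3.7617.
t − 10 = e^3.7617 = 43.023, so t = 53.023.
T = 100·t = 5302 K → 5300 K to the nearest 100 K.

5300 K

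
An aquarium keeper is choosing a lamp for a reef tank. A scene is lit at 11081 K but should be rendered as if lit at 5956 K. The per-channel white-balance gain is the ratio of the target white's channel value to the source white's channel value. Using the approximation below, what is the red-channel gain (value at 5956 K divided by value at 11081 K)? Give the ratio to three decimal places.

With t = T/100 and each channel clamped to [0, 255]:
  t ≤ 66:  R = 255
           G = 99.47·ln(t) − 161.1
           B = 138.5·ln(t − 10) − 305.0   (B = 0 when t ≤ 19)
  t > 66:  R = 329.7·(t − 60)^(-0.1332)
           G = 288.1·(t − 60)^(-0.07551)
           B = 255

At 11081 K (t = 110.81):
  R = 329.7·(110.81 − 60)^(-0.1332) = 329.7·50.81^(-0.1332) = 329.7·0.59261 = 195.383.
At 5956 K (t = 59.56):
  R = 255 by definition for t ≤ 66.
Gain = 255.000 / 195.383 = 1.3051 → 1.305.

1.305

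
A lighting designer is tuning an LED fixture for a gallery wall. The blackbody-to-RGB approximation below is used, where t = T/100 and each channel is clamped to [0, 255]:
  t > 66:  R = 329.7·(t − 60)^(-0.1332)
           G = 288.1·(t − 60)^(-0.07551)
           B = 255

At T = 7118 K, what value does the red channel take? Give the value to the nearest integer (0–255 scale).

t = 7118/100 = 71.18; the t > 66 branch applies.
R = 329.7·(71.18 − 60)^(-0.1332) = 329.7·11.18^(-0.1332) = 329.7·0.72502 = 239.038.
Rounded: 239.

239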